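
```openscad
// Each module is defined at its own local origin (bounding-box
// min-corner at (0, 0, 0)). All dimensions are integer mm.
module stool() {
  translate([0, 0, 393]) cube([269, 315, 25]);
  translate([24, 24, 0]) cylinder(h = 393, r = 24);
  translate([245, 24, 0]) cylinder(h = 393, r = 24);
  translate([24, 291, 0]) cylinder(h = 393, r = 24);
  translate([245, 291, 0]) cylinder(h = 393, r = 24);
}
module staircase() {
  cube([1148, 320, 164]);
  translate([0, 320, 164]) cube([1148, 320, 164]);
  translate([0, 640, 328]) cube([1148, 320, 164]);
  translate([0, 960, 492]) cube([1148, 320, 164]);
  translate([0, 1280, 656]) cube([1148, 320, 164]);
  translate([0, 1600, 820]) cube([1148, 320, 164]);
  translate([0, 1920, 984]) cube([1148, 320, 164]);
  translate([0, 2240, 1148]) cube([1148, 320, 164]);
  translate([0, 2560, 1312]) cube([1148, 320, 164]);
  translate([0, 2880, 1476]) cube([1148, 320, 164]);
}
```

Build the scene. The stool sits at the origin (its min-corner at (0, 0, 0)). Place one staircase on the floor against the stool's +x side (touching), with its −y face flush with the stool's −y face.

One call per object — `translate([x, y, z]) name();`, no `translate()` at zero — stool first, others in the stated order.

stool();
translate([269, 0, 0]) staircase();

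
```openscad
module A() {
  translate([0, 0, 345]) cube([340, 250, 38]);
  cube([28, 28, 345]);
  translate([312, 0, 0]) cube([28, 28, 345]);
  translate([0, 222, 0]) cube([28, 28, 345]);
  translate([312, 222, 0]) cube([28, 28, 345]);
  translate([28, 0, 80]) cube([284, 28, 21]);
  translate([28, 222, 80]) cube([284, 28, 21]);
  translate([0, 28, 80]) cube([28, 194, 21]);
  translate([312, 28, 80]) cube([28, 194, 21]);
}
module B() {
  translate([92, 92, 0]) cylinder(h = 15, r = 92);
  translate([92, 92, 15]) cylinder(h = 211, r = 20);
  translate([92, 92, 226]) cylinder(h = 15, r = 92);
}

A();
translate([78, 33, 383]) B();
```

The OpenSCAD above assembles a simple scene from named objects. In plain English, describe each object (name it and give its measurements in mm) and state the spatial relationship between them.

A is a simple wooden stool: a rectangular seat 340 mm (x) by 250 mm (y), 38 mm thick, top face at z = 383 mm, on four square legs, each 28×28 mm in cross-section. The legs rest on z = 0, each flush with a corner of the seat. Four stretchers, 28 mm wide and 21 mm tall, connect adjacent legs with their undersides at z = 80 mm, each running between the inner faces of the legs it joins and aligned with the legs' outer faces on the other axis.

B is a spool: two coaxial disc flanges of radius 92 mm and thickness 15 mm, joined by a core cylinder of radius 20 mm and height 211 mm. The lower flange rests on z = 0 and the three cylinders share a vertical axis.

The spool is on top of the stool, centred.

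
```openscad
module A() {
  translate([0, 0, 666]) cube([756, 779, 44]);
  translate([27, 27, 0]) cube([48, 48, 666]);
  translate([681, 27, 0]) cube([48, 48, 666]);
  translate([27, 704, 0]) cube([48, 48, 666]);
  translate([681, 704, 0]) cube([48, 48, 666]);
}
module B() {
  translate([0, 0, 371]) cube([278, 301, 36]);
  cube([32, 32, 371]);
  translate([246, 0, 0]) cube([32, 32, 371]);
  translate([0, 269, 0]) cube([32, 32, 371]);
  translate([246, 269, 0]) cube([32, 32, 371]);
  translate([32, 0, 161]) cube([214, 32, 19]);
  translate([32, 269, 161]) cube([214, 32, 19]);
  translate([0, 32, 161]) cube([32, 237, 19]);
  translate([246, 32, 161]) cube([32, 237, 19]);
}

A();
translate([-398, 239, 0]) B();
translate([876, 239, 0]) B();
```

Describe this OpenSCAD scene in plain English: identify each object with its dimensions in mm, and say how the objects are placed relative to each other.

A is a table with a 756×779 mm rectangular top, 44 mm thick, top surface at z = 710 mm, supported by four 48×48 mm square legs, each inset 27 mm from the nearest pair of top edges, running from the floor.

B is a four-legged stool. The seat is 278×301 mm, 36 mm thick, top at z = 407 mm. It stands on four square legs, each 32×32 mm in cross-section, from z = 0 to the seat underside, each flush with a corner of the seat. Four stretchers, 32 mm wide and 19 mm tall, connect adjacent legs with their undersides at z = 161 mm, each running between the inner faces of the legs it joins and aligned with the legs' outer faces on the other axis.

Two stools sit around the table at the −x, +x sides.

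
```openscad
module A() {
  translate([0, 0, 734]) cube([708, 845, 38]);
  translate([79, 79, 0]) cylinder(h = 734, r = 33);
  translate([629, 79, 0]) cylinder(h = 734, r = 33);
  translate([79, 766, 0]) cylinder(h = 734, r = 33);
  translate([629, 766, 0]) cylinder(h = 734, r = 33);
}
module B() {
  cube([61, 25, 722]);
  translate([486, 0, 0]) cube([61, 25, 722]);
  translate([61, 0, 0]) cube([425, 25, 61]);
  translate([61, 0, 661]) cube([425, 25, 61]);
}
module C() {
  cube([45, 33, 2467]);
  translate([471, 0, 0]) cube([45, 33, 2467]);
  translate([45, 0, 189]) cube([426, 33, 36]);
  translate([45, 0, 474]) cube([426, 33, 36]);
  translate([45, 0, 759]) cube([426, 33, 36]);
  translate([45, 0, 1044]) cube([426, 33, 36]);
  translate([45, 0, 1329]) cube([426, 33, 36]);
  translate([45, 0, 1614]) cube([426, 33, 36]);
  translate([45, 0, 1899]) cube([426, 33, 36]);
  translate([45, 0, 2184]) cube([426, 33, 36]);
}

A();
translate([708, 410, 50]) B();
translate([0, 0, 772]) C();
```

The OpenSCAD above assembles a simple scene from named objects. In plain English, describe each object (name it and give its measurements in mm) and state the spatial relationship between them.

A is a rectangular dining table. The top is 708×845×38 mm with its upper surface at z = 772 mm. It stands on four round legs of 66 mm diameter, each leg's bounding box inset 46 mm from the nearest pair of top edges, running from the floor to the underside of the top.

B is a rectangular picture frame lying in the x–z plane (depth along y). The opening is 425 mm wide (x) by 600 mm tall (z), surrounded by a border 61 mm wide on all four sides. The frame is 25 mm deep and is made of two full-height vertical stiles with two horizontal rails fitted between them.

C is a wooden ladder with two side rails of 45×33 mm section and 2467 mm height, set 516 mm apart overall. Between them run 8 rectangular rungs (33 mm deep, 36 mm thick), front faces flush with the rails' −y face. The bottom of the first rung is 189 mm above the floor and each subsequent rung is 285 mm higher than the one below.

The picture frame is beside the table with their tops flush at z = 772. The ladder is on top of the table.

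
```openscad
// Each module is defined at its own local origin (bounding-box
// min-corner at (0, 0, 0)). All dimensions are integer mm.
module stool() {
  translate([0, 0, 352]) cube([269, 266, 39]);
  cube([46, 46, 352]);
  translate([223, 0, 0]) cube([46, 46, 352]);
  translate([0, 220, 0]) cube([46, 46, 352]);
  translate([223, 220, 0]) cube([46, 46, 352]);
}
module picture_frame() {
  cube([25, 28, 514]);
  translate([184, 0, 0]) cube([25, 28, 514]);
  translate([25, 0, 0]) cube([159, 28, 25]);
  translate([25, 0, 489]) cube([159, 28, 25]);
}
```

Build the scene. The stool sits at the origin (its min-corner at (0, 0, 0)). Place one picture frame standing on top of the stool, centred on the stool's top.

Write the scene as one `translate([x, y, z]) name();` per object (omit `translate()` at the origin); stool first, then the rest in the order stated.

stool();
translate([30, 119, 391]) picture_frame();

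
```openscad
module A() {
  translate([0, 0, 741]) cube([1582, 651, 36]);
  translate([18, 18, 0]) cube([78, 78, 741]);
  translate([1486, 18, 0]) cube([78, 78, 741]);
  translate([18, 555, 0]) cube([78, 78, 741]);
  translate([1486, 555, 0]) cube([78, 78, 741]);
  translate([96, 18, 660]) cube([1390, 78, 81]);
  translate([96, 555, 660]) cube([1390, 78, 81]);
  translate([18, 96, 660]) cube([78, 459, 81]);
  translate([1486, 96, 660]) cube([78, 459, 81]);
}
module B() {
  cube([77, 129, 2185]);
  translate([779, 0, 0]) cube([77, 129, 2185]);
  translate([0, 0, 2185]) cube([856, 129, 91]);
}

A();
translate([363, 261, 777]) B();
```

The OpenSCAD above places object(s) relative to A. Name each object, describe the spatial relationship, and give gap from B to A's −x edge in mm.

The door frame's min-x is at 363; the table's min-x is 0; gap = 363 mm.

A is a table. B is a door frame. The door frame is on top of the table, centred. The gap from the door frame to the table's −x edge is 363 mm.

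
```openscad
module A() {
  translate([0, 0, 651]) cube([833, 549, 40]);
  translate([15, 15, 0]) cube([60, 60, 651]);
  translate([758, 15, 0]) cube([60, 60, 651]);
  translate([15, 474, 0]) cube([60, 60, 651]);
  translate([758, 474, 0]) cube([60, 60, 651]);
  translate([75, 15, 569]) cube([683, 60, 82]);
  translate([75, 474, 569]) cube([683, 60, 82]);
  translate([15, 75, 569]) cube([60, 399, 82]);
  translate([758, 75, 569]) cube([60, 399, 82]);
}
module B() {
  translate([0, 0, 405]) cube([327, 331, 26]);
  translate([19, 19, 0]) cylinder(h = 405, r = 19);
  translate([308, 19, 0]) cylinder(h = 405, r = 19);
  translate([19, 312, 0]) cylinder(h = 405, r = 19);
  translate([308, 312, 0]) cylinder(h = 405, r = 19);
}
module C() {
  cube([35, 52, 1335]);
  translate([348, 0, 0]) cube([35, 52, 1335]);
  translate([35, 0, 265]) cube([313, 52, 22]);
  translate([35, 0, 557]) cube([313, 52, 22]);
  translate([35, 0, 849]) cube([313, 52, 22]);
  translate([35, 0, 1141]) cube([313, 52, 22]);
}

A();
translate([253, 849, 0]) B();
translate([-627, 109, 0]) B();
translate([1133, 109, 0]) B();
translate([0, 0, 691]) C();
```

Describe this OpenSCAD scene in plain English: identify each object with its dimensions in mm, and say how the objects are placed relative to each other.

A is a rectangular dining table. The top is 833×549×40 mm with its upper surface at z = 691 mm. It stands on four 60×60 mm square legs, each inset 15 mm from the nearest pair of top edges, running from the floor to the underside of the top. Four apron rails, 60 mm thick and 82 mm tall, run between adjacent legs with their top edges flush with the underside of the top and their outer faces flush with the legs' outer faces.

B is a simple wooden stool: a rectangular seat 327 mm (x) by 331 mm (y), 26 mm thick, top face at z = 431 mm, on four round legs, each 38 mm in diameter. The legs rest on z = 0, each leg's axis is inset half a diameter from the nearest pair of seat edges (so the leg's bounding box is flush with the corner).

C is a straight ladder. Two 35×52 mm vertical rails, 1335 mm tall, stand 383 mm apart (outside-to-outside) with their front faces coplanar on the −y side. 4 rungs, each 52 mm deep and 22 mm tall, span between the inner faces of the rails, front faces flush with the rails. The lowest rung's underside is at z = 265 mm and rungs are spaced 292 mm apart (underside to underside).

Three stools sit around the table at the +y, −x, +x sides. The ladder is on top of the table.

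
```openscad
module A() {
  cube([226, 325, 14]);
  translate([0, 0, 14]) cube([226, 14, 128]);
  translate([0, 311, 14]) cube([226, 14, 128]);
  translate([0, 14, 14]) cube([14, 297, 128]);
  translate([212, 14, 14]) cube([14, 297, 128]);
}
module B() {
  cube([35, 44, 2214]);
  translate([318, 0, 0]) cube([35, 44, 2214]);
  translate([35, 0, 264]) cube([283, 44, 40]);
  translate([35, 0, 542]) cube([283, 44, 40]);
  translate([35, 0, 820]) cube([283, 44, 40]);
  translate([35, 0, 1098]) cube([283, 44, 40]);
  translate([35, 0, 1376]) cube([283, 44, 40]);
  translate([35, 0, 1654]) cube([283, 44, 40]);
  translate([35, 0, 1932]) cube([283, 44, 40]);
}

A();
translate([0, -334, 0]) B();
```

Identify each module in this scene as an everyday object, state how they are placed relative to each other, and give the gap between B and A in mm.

A is an open box. B is a ladder. The ladder is on the floor beside the open box on its −y side. The gap between the ladder and the open box is 290 mm.

The ladder's nearest face is 290 mm from the open box's −y face.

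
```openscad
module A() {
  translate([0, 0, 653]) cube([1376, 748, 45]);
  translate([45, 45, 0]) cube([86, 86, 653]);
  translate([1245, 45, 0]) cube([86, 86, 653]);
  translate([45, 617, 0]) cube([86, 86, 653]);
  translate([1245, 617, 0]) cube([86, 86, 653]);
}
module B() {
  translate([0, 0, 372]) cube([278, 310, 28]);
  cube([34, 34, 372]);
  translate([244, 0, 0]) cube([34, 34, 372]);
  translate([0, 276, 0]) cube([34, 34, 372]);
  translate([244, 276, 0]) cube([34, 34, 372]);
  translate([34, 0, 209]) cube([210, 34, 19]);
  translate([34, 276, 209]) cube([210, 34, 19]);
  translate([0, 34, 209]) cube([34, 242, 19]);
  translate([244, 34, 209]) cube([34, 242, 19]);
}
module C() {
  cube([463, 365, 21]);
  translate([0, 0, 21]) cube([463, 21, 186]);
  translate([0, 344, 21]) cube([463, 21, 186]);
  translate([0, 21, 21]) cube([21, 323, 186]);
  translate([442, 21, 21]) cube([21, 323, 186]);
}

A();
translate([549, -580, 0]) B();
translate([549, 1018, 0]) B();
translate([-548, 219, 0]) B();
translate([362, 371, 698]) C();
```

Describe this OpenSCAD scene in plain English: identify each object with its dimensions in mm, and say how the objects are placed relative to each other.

A is a rectangular dining table. The top is 1376×748×45 mm with its upper surface at z = 698 mm. It stands on four 86×86 mm square legs, each inset 45 mm from the nearest pair of top edges, running from the floor to the underside of the top.

B is a four-legged stool. The seat is 278×310 mm, 28 mm thick, top at z = 400 mm. It stands on four square legs, each 34×34 mm in cross-section, from z = 0 to the seat underside, each flush with a corner of the seat. Four stretchers, 34 mm wide and 19 mm tall, connect adjacent legs with their undersides at z = 209 mm, each running between the inner faces of the legs it joins and aligned with the legs' outer faces on the other axis.

C is an open-topped rectangular box: outside dimensions 463×365×207 mm, with a uniform wall and base thickness of 21 mm. The base is a full 463×365 slab on the floor; four walls sit on top of the base. The front and back walls (the −y and +y sides) span the full width; the two side walls fit between them.

Three stools sit around the table at the −y, +y, −x sides. The open box is on top of the table.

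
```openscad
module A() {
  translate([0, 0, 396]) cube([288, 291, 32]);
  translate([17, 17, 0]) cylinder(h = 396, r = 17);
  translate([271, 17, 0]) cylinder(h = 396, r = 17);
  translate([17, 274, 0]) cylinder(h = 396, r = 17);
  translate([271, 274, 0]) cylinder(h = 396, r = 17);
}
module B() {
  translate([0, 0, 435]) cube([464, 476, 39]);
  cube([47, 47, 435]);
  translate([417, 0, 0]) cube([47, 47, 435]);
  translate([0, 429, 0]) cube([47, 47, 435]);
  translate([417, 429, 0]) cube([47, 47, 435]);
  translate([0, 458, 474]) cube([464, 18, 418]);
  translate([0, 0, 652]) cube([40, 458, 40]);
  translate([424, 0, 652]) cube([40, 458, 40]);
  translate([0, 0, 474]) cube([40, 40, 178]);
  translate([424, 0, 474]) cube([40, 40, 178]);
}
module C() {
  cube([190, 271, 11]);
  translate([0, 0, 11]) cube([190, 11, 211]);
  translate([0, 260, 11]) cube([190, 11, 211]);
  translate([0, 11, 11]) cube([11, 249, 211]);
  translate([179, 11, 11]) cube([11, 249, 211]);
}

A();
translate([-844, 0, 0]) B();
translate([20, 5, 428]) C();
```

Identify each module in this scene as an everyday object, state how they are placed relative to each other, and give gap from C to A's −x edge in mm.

A is a stool. B is a chair. C is an open box. The chair is on the floor beside the stool on its −x side. The open box is on top of the stool. The gap from the open box to the stool's −x edge is 20 mm.

The open box's min-x is at 20; the stool's min-x is 0; gap = 20 mm.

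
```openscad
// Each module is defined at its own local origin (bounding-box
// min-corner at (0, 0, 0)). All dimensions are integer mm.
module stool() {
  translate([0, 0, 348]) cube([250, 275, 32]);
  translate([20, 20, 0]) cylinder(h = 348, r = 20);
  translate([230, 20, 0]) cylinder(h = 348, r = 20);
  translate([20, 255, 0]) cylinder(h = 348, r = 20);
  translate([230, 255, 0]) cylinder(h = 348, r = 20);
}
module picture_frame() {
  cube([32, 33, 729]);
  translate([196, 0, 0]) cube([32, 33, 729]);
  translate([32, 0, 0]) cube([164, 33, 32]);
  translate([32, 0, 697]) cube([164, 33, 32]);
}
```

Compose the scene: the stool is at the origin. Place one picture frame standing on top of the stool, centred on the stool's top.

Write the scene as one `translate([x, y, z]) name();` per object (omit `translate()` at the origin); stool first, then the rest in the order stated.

stool();
translate([11, 121, 380]) picture_frame();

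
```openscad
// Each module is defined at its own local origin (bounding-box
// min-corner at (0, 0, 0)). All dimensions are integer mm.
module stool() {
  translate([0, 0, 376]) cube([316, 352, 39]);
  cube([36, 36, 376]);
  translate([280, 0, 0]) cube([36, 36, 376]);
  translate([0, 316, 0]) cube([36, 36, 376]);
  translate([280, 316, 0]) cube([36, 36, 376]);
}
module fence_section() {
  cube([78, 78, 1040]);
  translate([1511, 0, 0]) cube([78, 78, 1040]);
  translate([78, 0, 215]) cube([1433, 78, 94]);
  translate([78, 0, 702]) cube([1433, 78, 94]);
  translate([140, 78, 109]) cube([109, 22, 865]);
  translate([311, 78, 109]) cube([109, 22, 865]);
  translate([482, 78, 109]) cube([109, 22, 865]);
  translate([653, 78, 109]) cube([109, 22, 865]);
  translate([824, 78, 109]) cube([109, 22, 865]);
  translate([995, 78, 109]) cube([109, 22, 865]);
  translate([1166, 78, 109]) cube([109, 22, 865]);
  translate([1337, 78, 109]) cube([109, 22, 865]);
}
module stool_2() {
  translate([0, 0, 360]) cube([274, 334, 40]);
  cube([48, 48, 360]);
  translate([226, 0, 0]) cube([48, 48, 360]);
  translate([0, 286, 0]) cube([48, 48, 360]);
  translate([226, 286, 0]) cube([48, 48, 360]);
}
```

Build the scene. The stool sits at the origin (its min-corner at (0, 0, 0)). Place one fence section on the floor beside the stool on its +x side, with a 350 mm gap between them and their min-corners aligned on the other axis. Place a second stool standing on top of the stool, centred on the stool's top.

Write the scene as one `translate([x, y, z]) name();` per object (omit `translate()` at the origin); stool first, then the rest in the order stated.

stool();
translate([666, 0, 0]) fence_section();
translate([21, 9, 415]) stool_2();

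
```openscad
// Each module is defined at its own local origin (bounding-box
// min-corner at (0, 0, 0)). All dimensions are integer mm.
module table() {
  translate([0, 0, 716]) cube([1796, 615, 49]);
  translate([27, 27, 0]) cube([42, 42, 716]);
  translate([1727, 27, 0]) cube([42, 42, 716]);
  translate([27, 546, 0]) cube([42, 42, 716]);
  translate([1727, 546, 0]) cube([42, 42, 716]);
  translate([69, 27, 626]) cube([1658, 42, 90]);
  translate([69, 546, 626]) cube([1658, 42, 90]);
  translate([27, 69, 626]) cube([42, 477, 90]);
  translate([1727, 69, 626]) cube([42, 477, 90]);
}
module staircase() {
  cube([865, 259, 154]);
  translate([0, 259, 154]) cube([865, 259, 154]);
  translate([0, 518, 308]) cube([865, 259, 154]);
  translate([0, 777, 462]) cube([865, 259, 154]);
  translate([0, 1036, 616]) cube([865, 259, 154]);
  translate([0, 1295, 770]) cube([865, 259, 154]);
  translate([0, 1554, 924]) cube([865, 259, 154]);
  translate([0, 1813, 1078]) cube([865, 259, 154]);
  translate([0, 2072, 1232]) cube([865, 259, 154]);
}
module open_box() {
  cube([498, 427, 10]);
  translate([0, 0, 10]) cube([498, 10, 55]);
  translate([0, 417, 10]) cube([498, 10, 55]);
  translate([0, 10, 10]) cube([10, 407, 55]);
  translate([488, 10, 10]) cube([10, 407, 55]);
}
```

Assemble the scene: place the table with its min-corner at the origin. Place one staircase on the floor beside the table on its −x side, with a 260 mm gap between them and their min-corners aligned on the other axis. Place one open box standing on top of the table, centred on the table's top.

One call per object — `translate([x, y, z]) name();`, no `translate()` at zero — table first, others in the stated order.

table();
translate([-1125, 0, 0]) staircase();
translate([649, 94, 765]) open_box();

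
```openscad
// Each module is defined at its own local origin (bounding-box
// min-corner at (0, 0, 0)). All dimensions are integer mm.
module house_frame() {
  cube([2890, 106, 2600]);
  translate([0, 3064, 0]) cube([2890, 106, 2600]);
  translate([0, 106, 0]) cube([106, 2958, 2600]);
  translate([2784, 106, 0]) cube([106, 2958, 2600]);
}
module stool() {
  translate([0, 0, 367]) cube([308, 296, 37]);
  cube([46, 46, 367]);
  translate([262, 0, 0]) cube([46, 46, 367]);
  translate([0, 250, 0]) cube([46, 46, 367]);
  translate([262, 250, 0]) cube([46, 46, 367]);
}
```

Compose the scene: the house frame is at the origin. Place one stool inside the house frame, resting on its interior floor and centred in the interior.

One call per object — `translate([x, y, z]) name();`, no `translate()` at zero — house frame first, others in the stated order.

house_frame();
translate([1291, 1437, 0]) stool();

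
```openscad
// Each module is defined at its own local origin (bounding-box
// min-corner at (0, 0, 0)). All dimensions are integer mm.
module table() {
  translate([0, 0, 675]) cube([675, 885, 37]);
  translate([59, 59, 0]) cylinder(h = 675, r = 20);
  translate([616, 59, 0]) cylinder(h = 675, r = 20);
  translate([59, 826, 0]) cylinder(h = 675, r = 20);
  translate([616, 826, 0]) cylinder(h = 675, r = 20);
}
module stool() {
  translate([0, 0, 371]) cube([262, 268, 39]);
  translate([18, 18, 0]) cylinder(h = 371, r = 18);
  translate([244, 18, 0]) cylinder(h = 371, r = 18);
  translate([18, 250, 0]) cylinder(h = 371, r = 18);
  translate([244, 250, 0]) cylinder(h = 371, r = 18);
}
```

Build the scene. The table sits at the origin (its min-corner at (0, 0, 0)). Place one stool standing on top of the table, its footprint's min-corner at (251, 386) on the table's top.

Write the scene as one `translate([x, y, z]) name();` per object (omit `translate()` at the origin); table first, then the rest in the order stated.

table();
translate([251, 386, 712]) stool();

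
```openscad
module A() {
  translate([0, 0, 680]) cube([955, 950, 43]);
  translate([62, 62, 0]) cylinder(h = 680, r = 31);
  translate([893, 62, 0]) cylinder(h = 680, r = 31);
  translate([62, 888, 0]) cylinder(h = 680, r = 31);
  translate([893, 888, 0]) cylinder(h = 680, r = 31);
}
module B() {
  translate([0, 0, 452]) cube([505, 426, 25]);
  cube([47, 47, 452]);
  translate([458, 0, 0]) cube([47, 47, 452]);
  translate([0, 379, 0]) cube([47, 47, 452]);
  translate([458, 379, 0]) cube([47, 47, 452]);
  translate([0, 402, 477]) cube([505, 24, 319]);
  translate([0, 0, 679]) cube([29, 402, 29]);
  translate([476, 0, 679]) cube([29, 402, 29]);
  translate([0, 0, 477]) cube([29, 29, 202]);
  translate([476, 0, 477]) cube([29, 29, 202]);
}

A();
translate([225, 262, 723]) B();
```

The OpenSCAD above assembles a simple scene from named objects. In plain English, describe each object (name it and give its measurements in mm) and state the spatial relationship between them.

A is a rectangular dining table. The top is 955×950×43 mm with its upper surface at z = 723 mm. It stands on four round legs of 62 mm diameter, each leg's bounding box inset 31 mm from the nearest pair of top edges, running from the floor to the underside of the top.

B is a chair. The seat is a 505×426×25 mm slab with its top at z = 477 mm, on four 47×47 mm corner legs (flush with the seat edges, standing on z = 0). A flat backrest 24 mm thick, 319 mm tall, spans the full seat width and rises from the seat top along its +y edge, rear face flush with the rear of the seat. Two armrests of 29×29 mm section run along each side from the seat's front edge to the front of the backrest, top faces 231 mm above the seat top and outer faces flush with the seat's x-edges; a 29×29 mm post under the front of each armrest stands on the seat at the front corner.

The chair is on top of the table, centred.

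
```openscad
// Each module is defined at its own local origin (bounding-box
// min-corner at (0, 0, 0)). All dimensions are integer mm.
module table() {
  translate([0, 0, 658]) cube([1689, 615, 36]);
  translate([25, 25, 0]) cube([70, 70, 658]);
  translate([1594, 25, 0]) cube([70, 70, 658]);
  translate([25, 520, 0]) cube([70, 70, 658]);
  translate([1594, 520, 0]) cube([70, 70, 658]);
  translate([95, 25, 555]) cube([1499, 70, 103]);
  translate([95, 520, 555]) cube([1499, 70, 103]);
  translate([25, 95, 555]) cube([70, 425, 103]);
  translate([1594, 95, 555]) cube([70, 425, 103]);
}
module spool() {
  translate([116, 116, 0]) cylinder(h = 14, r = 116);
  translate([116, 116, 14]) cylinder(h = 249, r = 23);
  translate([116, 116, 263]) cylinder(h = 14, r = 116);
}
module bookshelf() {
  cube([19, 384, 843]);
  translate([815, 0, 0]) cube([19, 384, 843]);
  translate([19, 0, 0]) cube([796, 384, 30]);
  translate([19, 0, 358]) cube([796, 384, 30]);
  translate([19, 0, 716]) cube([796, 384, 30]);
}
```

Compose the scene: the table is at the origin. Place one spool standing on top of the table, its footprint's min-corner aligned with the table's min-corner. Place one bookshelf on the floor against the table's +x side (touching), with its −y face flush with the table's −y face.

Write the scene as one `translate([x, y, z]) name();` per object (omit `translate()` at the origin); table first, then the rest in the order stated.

table();
translate([0, 0, 694]) spool();
translate([1689, 0, 0]) bookshelf();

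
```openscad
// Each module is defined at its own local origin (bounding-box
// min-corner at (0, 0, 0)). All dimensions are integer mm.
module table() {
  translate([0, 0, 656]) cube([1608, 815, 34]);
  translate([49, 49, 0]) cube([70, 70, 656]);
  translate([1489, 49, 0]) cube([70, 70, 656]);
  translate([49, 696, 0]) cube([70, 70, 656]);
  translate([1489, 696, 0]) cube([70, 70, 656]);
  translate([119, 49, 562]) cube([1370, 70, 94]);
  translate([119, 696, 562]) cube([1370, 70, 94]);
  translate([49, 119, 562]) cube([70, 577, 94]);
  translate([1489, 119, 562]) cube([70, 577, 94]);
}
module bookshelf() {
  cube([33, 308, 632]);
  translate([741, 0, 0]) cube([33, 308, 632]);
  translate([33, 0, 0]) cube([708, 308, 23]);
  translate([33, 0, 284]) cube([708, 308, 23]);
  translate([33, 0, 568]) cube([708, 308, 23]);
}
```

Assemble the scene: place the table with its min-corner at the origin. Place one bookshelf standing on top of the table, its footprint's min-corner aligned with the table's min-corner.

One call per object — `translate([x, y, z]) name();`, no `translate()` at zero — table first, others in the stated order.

table();
translate([0, 0, 690]) bookshelf();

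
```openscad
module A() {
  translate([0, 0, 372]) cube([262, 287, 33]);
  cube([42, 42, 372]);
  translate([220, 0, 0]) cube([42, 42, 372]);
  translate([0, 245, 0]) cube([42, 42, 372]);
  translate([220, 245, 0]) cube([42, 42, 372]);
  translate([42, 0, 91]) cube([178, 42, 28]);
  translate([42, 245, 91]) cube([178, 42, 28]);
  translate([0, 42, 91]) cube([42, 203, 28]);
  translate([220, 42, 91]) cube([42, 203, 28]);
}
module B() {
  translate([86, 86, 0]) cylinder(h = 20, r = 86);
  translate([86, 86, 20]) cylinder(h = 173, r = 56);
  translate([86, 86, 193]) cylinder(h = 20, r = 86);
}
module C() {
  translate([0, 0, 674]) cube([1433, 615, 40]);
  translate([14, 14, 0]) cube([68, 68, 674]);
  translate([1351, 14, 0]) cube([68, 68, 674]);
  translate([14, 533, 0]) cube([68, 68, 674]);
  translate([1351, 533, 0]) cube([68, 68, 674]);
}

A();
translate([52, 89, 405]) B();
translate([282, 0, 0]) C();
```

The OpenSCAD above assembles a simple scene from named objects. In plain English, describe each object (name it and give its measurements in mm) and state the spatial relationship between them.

A is a simple wooden stool: a rectangular seat 262 mm (x) by 287 mm (y), 33 mm thick, top face at z = 405 mm, on four square legs, each 42×42 mm in cross-section. The legs rest on z = 0, each flush with a corner of the seat. Four stretchers, 42 mm wide and 28 mm tall, connect adjacent legs with their undersides at z = 91 mm, each running between the inner faces of the legs it joins and aligned with the legs' outer faces on the other axis.

B is a spool: two coaxial disc flanges of radius 86 mm and thickness 20 mm, joined by a core cylinder of radius 56 mm and height 173 mm. The lower flange rests on z = 0 and the three cylinders share a vertical axis.

C is a rectangular dining table. The top is 1433×615×40 mm with its upper surface at z = 714 mm. It stands on four 68×68 mm square legs, each inset 14 mm from the nearest pair of top edges, running from the floor to the underside of the top.

The spool is on top of the stool. The table is on the floor beside the stool on its +x side.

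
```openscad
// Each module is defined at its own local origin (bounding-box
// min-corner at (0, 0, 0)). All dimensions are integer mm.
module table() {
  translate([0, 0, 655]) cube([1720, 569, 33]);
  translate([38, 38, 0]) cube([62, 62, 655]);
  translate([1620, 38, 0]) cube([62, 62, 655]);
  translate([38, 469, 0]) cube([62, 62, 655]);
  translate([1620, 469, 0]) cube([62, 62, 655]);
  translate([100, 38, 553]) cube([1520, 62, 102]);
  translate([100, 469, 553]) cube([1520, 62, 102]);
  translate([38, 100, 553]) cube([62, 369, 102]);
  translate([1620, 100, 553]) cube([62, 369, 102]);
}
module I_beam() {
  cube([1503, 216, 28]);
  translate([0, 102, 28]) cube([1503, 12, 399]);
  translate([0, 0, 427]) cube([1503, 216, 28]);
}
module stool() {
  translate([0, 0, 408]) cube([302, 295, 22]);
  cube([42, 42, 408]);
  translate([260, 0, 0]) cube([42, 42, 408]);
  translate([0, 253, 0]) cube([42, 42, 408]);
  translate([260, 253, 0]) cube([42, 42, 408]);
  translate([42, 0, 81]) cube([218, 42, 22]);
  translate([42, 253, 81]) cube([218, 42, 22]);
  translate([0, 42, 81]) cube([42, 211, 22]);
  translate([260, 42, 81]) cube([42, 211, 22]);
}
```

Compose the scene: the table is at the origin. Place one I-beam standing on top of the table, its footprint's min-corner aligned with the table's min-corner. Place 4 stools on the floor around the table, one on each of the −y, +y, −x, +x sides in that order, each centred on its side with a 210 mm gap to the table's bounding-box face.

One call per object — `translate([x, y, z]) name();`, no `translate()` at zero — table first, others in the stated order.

table();
translate([0, 0, 688]) I_beam();
translate([709, -505, 0]) stool();
translate([709, 779, 0]) stool();
translate([-512, 137, 0]) stool();
translate([1930, 137, 0]) stool();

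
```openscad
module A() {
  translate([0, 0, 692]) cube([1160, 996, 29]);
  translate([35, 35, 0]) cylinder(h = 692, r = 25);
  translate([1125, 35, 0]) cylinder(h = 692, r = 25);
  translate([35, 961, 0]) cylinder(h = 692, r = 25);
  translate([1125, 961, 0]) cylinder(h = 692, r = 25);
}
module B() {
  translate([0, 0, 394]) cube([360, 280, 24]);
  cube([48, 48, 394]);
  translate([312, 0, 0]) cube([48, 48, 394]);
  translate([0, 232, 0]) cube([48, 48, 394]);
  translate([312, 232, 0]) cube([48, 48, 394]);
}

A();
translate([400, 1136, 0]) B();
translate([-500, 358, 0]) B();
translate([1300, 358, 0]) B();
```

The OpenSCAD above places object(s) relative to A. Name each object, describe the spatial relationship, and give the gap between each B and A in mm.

A is a table. B is a stool. Three stools sit around the table at the +y, −x, +x sides. The gap between each stool and the table is 140 mm.

Each stool's nearest face is 140 mm from the table's bounding box.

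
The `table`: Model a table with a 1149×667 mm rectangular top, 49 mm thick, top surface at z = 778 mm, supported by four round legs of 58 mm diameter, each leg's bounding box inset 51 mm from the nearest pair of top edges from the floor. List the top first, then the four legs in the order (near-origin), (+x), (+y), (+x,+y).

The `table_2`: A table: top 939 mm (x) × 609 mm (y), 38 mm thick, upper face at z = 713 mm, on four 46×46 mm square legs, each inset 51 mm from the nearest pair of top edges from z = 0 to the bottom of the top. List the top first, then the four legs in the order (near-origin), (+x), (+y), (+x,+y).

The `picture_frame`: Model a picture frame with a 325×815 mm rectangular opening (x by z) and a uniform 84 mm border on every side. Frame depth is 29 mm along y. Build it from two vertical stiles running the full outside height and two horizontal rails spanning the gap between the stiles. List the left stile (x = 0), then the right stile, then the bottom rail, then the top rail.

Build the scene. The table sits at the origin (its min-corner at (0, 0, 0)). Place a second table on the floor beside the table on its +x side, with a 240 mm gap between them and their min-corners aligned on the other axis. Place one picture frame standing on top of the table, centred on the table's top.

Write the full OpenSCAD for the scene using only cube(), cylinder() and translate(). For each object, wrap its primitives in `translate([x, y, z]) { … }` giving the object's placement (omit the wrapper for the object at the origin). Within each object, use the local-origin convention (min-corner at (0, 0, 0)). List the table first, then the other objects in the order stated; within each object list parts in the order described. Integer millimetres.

translate([0, 0, 729]) cube([1149, 667, 49]);
translate([80, 80, 0]) cylinder(h = 729, r = 29);
translate([1069, 80, 0]) cylinder(h = 729, r = 29);
translate([80, 587, 0]) cylinder(h = 729, r = 29);
translate([1069, 587, 0]) cylinder(h = 729, r = 29);
translate([1389, 0, 0]) {
  translate([0, 0, 675]) cube([939, 609, 38]);
  translate([51, 51, 0]) cube([46, 46, 675]);
  translate([842, 51, 0]) cube([46, 46, 675]);
  translate([51, 512, 0]) cube([46, 46, 675]);
  translate([842, 512, 0]) cube([46, 46, 675]);
}
translate([328, 319, 778]) {
  cube([84, 29, 983]);
  translate([409, 0, 0]) cube([84, 29, 983]);
  translate([84, 0, 0]) cube([325, 29, 84]);
  translate([84, 0, 899]) cube([325, 29, 84]);
}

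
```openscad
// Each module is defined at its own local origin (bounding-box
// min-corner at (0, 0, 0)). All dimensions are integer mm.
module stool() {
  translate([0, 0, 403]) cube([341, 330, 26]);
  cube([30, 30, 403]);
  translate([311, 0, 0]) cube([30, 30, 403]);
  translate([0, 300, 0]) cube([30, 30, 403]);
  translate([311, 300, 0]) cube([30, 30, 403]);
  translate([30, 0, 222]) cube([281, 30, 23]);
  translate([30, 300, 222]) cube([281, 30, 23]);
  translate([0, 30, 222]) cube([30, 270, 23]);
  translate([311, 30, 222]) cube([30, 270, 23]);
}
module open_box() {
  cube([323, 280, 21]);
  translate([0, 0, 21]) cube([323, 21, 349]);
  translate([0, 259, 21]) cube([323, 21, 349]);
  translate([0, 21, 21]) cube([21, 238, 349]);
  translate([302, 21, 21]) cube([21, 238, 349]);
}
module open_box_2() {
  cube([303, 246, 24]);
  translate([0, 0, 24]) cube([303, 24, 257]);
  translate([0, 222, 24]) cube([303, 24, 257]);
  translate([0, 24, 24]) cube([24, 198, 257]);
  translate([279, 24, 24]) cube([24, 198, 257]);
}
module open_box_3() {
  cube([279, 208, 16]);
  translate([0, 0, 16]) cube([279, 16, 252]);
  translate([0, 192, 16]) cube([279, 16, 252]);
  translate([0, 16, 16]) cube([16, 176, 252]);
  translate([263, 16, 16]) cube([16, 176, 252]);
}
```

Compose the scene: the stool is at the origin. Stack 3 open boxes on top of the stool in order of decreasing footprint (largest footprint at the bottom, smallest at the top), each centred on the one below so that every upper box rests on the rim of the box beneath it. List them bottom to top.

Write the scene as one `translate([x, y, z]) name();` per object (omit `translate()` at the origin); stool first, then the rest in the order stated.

stool();
translate([9, 25, 429]) open_box();
translate([19, 42, 799]) open_box_2();
translate([31, 61, 1080]) open_box_3();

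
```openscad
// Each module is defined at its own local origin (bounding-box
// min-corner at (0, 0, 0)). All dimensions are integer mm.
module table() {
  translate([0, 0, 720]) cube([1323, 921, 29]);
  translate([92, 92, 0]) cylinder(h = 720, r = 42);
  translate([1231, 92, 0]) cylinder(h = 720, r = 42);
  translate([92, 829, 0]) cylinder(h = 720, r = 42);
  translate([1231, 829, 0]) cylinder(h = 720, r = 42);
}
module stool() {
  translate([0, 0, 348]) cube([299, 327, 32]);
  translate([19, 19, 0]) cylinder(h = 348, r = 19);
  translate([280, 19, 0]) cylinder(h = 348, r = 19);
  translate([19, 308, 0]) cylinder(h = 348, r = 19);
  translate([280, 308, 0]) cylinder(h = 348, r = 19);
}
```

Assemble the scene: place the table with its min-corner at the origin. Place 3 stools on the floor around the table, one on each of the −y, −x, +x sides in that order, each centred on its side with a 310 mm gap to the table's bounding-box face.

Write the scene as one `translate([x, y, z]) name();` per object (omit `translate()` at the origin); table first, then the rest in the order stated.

table();
translate([512, -637, 0]) stool();
translate([-609, 297, 0]) stool();
translate([1633, 297, 0]) stool();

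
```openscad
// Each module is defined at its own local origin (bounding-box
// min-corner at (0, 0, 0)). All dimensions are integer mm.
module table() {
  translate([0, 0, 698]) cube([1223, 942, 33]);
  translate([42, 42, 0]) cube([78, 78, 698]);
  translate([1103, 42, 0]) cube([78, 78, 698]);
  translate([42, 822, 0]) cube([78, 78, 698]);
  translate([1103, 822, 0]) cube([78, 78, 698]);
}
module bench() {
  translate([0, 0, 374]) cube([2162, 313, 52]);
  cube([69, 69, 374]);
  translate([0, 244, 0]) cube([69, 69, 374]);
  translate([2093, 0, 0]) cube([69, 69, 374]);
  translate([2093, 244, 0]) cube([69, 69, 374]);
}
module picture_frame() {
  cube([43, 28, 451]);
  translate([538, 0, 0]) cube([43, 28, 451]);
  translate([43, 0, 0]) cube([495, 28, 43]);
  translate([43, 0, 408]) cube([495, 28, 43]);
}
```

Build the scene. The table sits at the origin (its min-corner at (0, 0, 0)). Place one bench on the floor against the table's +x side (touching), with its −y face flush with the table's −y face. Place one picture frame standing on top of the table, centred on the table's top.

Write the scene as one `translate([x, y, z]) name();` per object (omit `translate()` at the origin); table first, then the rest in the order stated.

table();
translate([1223, 0, 0]) bench();
translate([321, 457, 731]) picture_frame();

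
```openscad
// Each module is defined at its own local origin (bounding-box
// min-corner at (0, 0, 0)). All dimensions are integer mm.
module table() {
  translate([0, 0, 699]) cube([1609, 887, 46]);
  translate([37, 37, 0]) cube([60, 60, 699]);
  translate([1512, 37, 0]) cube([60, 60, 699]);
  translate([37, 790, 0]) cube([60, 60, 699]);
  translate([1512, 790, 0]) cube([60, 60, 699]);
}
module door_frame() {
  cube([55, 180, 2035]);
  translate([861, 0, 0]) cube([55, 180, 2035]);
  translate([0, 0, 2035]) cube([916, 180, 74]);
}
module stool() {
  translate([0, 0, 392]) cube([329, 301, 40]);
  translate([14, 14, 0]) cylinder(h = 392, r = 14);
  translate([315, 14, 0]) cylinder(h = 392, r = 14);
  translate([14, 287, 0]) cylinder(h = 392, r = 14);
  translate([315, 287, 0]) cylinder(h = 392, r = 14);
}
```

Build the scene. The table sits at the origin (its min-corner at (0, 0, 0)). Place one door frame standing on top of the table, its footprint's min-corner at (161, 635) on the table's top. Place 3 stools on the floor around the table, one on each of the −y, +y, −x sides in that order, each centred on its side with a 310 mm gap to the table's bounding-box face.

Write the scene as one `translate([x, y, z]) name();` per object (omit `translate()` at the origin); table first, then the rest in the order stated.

table();
translate([161, 635, 745]) door_frame();
translate([640, -611, 0]) stool();
translate([640, 1197, 0]) stool();
translate([-639, 293, 0]) stool();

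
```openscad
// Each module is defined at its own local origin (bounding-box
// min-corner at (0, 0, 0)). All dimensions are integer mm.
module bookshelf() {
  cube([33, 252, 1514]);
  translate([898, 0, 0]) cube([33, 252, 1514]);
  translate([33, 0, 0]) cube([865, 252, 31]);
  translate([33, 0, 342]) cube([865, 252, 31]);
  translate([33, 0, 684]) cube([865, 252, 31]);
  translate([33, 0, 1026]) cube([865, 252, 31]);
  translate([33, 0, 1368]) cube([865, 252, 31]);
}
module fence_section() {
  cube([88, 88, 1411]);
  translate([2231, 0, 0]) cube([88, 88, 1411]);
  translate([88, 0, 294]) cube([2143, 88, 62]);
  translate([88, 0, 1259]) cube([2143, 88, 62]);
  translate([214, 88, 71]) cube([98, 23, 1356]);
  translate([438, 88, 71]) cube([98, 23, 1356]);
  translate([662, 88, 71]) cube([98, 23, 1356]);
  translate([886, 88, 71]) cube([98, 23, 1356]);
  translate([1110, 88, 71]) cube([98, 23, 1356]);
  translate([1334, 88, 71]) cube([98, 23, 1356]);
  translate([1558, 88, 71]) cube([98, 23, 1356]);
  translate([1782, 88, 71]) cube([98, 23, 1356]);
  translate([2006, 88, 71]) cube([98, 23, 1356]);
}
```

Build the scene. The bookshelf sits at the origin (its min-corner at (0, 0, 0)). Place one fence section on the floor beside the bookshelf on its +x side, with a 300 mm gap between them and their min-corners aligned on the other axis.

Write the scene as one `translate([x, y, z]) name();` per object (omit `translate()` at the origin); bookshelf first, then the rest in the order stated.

bookshelf();
translate([1231, 0, 0]) fence_section();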